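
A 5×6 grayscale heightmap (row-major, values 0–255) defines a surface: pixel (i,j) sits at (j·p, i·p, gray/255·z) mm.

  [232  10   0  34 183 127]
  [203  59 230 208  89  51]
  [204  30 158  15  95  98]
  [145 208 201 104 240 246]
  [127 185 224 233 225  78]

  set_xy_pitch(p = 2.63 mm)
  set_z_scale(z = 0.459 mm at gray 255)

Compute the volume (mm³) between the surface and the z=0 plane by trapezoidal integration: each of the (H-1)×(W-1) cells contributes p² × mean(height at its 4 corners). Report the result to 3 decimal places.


height_mm = gray/255 × 0.459; cell vol = 2.63² × mean(4 corners)
unit = 2.63² × 0.459 / (4×255) = 0.0031126 mm³ per gray-sum
row 0: Σ corner-gray over 5 cells = 2239  → 6.9691
row 1: Σ corner-gray over 5 cells = 2324  → 7.2337
row 2: Σ corner-gray over 5 cells = 2795  → 8.6997
row 3: Σ corner-gray over 5 cells = 3836  → 11.9400
Σ rows: total corner-gray = 11194  → 34.8425 mm³

34.843


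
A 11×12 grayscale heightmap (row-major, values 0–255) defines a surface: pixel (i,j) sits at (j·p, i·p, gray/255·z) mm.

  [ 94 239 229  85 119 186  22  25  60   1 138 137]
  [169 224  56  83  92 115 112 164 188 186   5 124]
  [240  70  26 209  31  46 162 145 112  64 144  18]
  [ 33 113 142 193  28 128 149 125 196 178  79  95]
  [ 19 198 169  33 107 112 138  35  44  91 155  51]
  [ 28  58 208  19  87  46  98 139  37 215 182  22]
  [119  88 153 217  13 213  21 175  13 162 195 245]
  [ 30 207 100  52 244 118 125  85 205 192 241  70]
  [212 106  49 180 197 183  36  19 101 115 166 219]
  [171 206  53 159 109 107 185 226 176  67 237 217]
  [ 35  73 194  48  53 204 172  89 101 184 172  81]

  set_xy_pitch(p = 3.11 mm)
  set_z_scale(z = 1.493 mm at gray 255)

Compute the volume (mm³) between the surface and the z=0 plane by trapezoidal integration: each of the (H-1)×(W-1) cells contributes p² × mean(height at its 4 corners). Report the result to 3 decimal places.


767.708

height_mm = gray/255 × 1.493; cell vol = 3.11² × mean(4 corners)
unit = 3.11² × 1.493 / (4×255) = 0.0141573 mm³ per gray-sum
row 0: Σ corner-gray over 11 cells = 5182  → 73.3631
row 1: Σ corner-gray over 11 cells = 5019  → 71.0555
row 2: Σ corner-gray over 11 cells = 5066  → 71.7209
row 3: Σ corner-gray over 11 cells = 5024  → 71.1263
row 4: Σ corner-gray over 11 cells = 4462  → 63.1699
row 5: Σ corner-gray over 11 cells = 5092  → 72.0890
row 6: Σ corner-gray over 11 cells = 6102  → 86.3878
row 7: Σ corner-gray over 11 cells = 5973  → 84.5615
row 8: Σ corner-gray over 11 cells = 6173  → 87.3930
row 9: Σ corner-gray over 11 cells = 6134  → 86.8409
Σ rows: total corner-gray = 54227  → 767.7079 mm³


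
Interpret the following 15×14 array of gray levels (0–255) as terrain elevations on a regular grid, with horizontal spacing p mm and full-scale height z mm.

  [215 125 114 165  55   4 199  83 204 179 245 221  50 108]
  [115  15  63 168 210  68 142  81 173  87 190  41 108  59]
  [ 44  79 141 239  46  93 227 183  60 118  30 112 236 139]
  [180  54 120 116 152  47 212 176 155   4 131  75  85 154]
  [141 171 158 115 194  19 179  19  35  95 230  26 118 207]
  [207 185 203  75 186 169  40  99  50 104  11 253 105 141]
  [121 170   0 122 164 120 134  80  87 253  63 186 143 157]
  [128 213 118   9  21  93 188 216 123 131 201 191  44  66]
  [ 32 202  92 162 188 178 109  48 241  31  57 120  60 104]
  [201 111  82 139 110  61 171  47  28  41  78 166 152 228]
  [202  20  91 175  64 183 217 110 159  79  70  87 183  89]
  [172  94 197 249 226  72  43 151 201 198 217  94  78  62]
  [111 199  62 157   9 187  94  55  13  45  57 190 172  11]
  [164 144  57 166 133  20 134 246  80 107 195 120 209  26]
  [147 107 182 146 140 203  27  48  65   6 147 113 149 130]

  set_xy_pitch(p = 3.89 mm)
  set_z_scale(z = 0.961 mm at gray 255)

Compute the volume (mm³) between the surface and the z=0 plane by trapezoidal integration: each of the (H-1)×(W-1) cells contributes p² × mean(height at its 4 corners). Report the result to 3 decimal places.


1265.891

height_mm = gray/255 × 0.961; cell vol = 3.89² × mean(4 corners)
unit = 3.89² × 0.961 / (4×255) = 0.0142568 mm³ per gray-sum
row 0: Σ corner-gray over 13 cells = 6477  → 92.3414
row 1: Σ corner-gray over 13 cells = 6177  → 88.0643
row 2: Σ corner-gray over 13 cells = 6299  → 89.8037
row 3: Σ corner-gray over 13 cells = 6054  → 86.3107
row 4: Σ corner-gray over 13 cells = 6374  → 90.8729
row 5: Σ corner-gray over 13 cells = 6630  → 94.5227
row 6: Σ corner-gray over 13 cells = 6612  → 94.2660
row 7: Σ corner-gray over 13 cells = 6402  → 91.2721
row 8: Σ corner-gray over 13 cells = 5913  → 84.3005
row 9: Σ corner-gray over 13 cells = 5968  → 85.0847
row 10: Σ corner-gray over 13 cells = 7041  → 100.3822
row 11: Σ corner-gray over 13 cells = 6476  → 92.3271
row 12: Σ corner-gray over 13 cells = 6014  → 85.7405
row 13: Σ corner-gray over 13 cells = 6355  → 90.6020
Σ rows: total corner-gray = 88792  → 1265.8908 mm³


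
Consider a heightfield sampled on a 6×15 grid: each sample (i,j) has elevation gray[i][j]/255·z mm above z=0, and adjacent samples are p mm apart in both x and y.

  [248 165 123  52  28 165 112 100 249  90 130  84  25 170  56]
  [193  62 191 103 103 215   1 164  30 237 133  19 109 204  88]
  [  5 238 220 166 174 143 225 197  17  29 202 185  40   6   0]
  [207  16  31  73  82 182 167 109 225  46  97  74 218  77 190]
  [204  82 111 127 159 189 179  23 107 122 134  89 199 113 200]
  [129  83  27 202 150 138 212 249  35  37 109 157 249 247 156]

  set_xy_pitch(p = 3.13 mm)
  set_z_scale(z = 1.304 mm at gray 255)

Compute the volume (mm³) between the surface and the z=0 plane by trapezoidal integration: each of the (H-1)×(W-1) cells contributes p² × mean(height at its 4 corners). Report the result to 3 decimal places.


height_mm = gray/255 × 1.304; cell vol = 3.13² × mean(4 corners)
unit = 3.13² × 1.304 / (4×255) = 0.0125247 mm³ per gray-sum
row 0: Σ corner-gray over 14 cells = 6713  → 84.0781
row 1: Σ corner-gray over 14 cells = 7112  → 89.0754
row 2: Σ corner-gray over 14 cells = 6880  → 86.1697
row 3: Σ corner-gray over 14 cells = 6863  → 85.9568
row 4: Σ corner-gray over 14 cells = 7747  → 97.0286
Σ rows: total corner-gray = 35315  → 442.3085 mm³

442.309


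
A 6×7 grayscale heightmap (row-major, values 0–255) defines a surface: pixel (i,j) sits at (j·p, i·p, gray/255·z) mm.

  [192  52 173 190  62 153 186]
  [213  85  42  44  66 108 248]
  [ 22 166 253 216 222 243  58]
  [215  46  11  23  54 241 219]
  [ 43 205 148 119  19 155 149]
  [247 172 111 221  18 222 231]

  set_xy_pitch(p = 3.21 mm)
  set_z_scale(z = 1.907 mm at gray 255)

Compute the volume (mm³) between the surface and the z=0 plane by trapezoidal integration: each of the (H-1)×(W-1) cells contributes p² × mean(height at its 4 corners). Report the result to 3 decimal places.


304.420

height_mm = gray/255 × 1.907; cell vol = 3.21² × mean(4 corners)
unit = 3.21² × 1.907 / (4×255) = 0.0192646 mm³ per gray-sum
row 0: Σ corner-gray over 6 cells = 2789  → 53.7290
row 1: Σ corner-gray over 6 cells = 3431  → 66.0969
row 2: Σ corner-gray over 6 cells = 3464  → 66.7327
row 3: Σ corner-gray over 6 cells = 2668  → 51.3980
row 4: Σ corner-gray over 6 cells = 3450  → 66.4630
Σ rows: total corner-gray = 15802  → 304.4196 mm³


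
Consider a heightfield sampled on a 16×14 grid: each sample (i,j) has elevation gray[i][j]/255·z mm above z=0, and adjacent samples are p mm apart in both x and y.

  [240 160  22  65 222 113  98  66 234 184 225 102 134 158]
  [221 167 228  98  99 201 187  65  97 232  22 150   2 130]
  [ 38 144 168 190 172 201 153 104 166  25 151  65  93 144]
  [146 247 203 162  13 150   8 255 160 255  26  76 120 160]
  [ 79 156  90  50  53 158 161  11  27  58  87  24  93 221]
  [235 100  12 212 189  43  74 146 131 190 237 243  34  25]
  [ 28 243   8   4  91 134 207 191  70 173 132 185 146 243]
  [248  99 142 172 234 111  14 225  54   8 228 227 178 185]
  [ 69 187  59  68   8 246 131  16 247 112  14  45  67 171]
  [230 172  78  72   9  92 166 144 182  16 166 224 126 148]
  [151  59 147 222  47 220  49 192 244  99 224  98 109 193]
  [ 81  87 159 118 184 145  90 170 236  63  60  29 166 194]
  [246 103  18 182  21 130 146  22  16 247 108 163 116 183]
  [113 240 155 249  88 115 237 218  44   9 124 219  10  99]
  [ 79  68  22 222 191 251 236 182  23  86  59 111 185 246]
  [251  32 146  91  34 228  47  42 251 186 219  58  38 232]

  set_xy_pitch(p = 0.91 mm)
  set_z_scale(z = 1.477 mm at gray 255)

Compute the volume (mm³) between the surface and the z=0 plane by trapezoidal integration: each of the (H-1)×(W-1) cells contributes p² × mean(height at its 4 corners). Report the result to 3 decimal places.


height_mm = gray/255 × 1.477; cell vol = 0.91² × mean(4 corners)
unit = 0.91² × 1.477 / (4×255) = 0.00119912 mm³ per gray-sum
row 0: Σ corner-gray over 13 cells = 7095  → 8.5078
row 1: Σ corner-gray over 13 cells = 6893  → 8.2655
row 2: Σ corner-gray over 13 cells = 7102  → 8.5162
row 3: Σ corner-gray over 13 cells = 5892  → 7.0652
row 4: Σ corner-gray over 13 cells = 5718  → 6.8566
row 5: Σ corner-gray over 13 cells = 6921  → 8.2991
row 6: Σ corner-gray over 13 cells = 7256  → 8.7008
row 7: Σ corner-gray over 13 cells = 6457  → 7.7427
row 8: Σ corner-gray over 13 cells = 5912  → 7.0892
row 9: Σ corner-gray over 13 cells = 7036  → 8.4370
row 10: Σ corner-gray over 13 cells = 7053  → 8.4574
row 11: Σ corner-gray over 13 cells = 6262  → 7.5089
row 12: Σ corner-gray over 13 cells = 6601  → 7.9154
row 13: Σ corner-gray over 13 cells = 7225  → 8.6637
row 14: Σ corner-gray over 13 cells = 6824  → 8.1828
Σ rows: total corner-gray = 100247  → 120.2083 mm³

120.208


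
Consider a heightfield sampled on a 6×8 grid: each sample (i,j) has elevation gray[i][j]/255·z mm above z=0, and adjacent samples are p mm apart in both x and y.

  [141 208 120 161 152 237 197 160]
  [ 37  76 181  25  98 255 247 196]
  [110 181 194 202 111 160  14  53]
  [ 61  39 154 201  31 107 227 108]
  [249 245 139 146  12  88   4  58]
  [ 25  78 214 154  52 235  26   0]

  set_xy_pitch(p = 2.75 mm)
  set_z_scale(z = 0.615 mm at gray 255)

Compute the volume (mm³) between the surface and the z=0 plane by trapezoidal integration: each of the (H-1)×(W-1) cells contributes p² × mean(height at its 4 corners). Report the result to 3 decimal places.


83.379

height_mm = gray/255 × 0.615; cell vol = 2.75² × mean(4 corners)
unit = 2.75² × 0.615 / (4×255) = 0.00455974 mm³ per gray-sum
row 0: Σ corner-gray over 7 cells = 4448  → 20.2817
row 1: Σ corner-gray over 7 cells = 3884  → 17.7100
row 2: Σ corner-gray over 7 cells = 3574  → 16.2965
row 3: Σ corner-gray over 7 cells = 3262  → 14.8739
row 4: Σ corner-gray over 7 cells = 3118  → 14.2173
Σ rows: total corner-gray = 18286  → 83.3795 mm³


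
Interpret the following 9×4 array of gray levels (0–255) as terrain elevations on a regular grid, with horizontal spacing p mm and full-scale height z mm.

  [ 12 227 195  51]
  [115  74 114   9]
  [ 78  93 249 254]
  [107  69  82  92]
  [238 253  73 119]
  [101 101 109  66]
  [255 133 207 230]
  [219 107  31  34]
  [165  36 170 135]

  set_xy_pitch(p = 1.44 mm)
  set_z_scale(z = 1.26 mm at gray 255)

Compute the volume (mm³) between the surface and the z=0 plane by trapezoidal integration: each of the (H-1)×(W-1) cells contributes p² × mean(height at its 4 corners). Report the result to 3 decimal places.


height_mm = gray/255 × 1.26; cell vol = 1.44² × mean(4 corners)
unit = 1.44² × 1.26 / (4×255) = 0.00256151 mm³ per gray-sum
row 0: Σ corner-gray over 3 cells = 1407  → 3.6040
row 1: Σ corner-gray over 3 cells = 1516  → 3.8832
row 2: Σ corner-gray over 3 cells = 1517  → 3.8858
row 3: Σ corner-gray over 3 cells = 1510  → 3.8679
row 4: Σ corner-gray over 3 cells = 1596  → 4.0882
row 5: Σ corner-gray over 3 cells = 1752  → 4.4878
row 6: Σ corner-gray over 3 cells = 1694  → 4.3392
row 7: Σ corner-gray over 3 cells = 1241  → 3.1788
Σ rows: total corner-gray = 12233  → 31.3349 mm³

31.335


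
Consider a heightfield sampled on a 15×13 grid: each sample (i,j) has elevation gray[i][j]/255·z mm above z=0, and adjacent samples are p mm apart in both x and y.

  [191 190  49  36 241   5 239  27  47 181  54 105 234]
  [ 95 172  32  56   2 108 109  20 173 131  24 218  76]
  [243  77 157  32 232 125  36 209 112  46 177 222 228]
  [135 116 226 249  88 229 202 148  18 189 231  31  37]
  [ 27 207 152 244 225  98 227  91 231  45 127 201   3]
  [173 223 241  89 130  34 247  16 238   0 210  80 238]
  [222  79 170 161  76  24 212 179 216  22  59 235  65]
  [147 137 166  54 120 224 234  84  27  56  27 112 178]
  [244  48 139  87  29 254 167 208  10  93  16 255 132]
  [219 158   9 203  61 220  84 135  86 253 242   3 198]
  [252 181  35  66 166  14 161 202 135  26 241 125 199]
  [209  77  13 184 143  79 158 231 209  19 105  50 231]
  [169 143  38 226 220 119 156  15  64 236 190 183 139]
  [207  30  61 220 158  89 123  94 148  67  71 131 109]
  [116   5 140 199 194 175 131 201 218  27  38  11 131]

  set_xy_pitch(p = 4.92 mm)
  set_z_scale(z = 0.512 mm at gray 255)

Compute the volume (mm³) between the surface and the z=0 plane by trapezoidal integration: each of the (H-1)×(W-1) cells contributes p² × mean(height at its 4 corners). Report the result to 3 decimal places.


height_mm = gray/255 × 0.512; cell vol = 4.92² × mean(4 corners)
unit = 4.92² × 0.512 / (4×255) = 0.0121507 mm³ per gray-sum
row 0: Σ corner-gray over 12 cells = 5034  → 61.1664
row 1: Σ corner-gray over 12 cells = 5582  → 67.8250
row 2: Σ corner-gray over 12 cells = 6947  → 84.4107
row 3: Σ corner-gray over 12 cells = 7352  → 89.3317
row 4: Σ corner-gray over 12 cells = 7153  → 86.9137
row 5: Σ corner-gray over 12 cells = 6580  → 79.9514
row 6: Σ corner-gray over 12 cells = 5960  → 72.4180
row 7: Σ corner-gray over 12 cells = 5795  → 70.4131
row 8: Σ corner-gray over 12 cells = 6313  → 76.7071
row 9: Σ corner-gray over 12 cells = 6480  → 78.7363
row 10: Σ corner-gray over 12 cells = 6131  → 74.4957
row 11: Σ corner-gray over 12 cells = 6464  → 78.5419
row 12: Σ corner-gray over 12 cells = 6188  → 75.1883
row 13: Σ corner-gray over 12 cells = 5625  → 68.3475
Σ rows: total corner-gray = 87604  → 1064.4467 mm³

1064.447


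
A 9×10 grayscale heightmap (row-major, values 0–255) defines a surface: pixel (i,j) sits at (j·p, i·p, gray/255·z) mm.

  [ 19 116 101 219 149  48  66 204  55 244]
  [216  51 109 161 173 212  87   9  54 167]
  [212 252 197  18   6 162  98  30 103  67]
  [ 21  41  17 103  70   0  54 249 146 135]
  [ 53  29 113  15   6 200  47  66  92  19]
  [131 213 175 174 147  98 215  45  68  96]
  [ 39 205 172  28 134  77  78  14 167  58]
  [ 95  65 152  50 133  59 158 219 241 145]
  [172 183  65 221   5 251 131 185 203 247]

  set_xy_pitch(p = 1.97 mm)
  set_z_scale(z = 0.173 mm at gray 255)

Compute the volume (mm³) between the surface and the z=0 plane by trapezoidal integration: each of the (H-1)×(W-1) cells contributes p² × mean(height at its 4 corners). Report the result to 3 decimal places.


21.210

height_mm = gray/255 × 0.173; cell vol = 1.97² × mean(4 corners)
unit = 1.97² × 0.173 / (4×255) = 0.000658231 mm³ per gray-sum
row 0: Σ corner-gray over 9 cells = 4274  → 2.8133
row 1: Σ corner-gray over 9 cells = 4106  → 2.7027
row 2: Σ corner-gray over 9 cells = 3527  → 2.3216
row 3: Σ corner-gray over 9 cells = 2724  → 1.7930
row 4: Σ corner-gray over 9 cells = 3705  → 2.4387
row 5: Σ corner-gray over 9 cells = 4344  → 2.8594
row 6: Σ corner-gray over 9 cells = 4241  → 2.7916
row 7: Σ corner-gray over 9 cells = 5301  → 3.4893
Σ rows: total corner-gray = 32222  → 21.2095 mm³


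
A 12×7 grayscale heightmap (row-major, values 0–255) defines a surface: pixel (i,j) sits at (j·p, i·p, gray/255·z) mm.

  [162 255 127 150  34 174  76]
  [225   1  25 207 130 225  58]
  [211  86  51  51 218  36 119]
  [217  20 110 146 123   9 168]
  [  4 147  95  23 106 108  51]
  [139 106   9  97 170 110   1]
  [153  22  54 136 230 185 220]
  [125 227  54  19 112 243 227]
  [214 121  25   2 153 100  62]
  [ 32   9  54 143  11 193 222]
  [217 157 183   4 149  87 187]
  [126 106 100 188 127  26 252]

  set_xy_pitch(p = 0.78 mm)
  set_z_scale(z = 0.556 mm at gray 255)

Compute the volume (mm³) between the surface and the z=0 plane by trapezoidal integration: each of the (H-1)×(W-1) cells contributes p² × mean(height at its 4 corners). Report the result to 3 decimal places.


9.691

height_mm = gray/255 × 0.556; cell vol = 0.78² × mean(4 corners)
unit = 0.78² × 0.556 / (4×255) = 0.000331638 mm³ per gray-sum
row 0: Σ corner-gray over 6 cells = 3177  → 1.0536
row 1: Σ corner-gray over 6 cells = 2673  → 0.8865
row 2: Σ corner-gray over 6 cells = 2415  → 0.8009
row 3: Σ corner-gray over 6 cells = 2214  → 0.7342
row 4: Σ corner-gray over 6 cells = 2137  → 0.7087
row 5: Σ corner-gray over 6 cells = 2751  → 0.9123
row 6: Σ corner-gray over 6 cells = 3289  → 1.0908
row 7: Σ corner-gray over 6 cells = 2740  → 0.9087
row 8: Σ corner-gray over 6 cells = 2152  → 0.7137
row 9: Σ corner-gray over 6 cells = 2638  → 0.8749
row 10: Σ corner-gray over 6 cells = 3036  → 1.0069
Σ rows: total corner-gray = 29222  → 9.6911 mm³


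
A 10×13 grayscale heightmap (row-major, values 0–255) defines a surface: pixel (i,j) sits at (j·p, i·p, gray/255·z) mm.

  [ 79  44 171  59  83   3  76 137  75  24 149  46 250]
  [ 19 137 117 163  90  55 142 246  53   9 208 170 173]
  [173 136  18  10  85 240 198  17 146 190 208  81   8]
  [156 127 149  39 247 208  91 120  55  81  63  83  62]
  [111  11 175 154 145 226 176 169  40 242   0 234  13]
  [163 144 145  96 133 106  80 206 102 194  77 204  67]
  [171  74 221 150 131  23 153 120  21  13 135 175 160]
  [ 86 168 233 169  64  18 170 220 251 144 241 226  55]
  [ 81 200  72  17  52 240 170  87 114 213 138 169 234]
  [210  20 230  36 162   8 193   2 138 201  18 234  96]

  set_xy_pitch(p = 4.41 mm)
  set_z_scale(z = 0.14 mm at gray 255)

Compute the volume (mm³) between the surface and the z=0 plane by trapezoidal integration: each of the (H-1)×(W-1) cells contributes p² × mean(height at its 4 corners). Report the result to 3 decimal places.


height_mm = gray/255 × 0.14; cell vol = 4.41² × mean(4 corners)
unit = 4.41² × 0.14 / (4×255) = 0.00266935 mm³ per gray-sum
row 0: Σ corner-gray over 12 cells = 5035  → 13.4402
row 1: Σ corner-gray over 12 cells = 5811  → 15.5116
row 2: Σ corner-gray over 12 cells = 5583  → 14.9030
row 3: Σ corner-gray over 12 cells = 6012  → 16.0481
row 4: Σ corner-gray over 12 cells = 6472  → 17.2760
row 5: Σ corner-gray over 12 cells = 5967  → 15.9280
row 6: Σ corner-gray over 12 cells = 6712  → 17.9167
row 7: Σ corner-gray over 12 cells = 7208  → 19.2407
row 8: Σ corner-gray over 12 cells = 6049  → 16.1469
Σ rows: total corner-gray = 54849  → 146.4110 mm³

146.411


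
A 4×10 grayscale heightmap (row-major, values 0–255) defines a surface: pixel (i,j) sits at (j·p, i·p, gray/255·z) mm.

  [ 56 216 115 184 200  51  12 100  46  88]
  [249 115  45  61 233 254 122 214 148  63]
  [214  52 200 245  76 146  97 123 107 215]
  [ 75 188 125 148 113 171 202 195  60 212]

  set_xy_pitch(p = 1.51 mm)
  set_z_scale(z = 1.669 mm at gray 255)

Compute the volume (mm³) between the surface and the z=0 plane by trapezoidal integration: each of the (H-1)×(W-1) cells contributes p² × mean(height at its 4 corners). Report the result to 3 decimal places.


height_mm = gray/255 × 1.669; cell vol = 1.51² × mean(4 corners)
unit = 1.51² × 1.669 / (4×255) = 0.00373087 mm³ per gray-sum
row 0: Σ corner-gray over 9 cells = 4688  → 17.4903
row 1: Σ corner-gray over 9 cells = 5217  → 19.4639
row 2: Σ corner-gray over 9 cells = 5212  → 19.4453
Σ rows: total corner-gray = 15117  → 56.3996 mm³

56.400


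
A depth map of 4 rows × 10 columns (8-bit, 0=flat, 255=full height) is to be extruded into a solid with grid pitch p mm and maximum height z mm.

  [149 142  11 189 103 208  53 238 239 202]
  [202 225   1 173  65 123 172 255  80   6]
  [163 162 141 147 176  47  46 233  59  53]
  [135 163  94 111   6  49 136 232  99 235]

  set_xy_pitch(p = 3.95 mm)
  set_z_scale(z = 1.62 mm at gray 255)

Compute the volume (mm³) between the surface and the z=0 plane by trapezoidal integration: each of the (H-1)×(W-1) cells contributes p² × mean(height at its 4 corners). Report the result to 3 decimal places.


height_mm = gray/255 × 1.62; cell vol = 3.95² × mean(4 corners)
unit = 3.95² × 1.62 / (4×255) = 0.0247804 mm³ per gray-sum
row 0: Σ corner-gray over 9 cells = 5113  → 126.7024
row 1: Σ corner-gray over 9 cells = 4634  → 114.8326
row 2: Σ corner-gray over 9 cells = 4388  → 108.7366
Σ rows: total corner-gray = 14135  → 350.2715 mm³

350.272


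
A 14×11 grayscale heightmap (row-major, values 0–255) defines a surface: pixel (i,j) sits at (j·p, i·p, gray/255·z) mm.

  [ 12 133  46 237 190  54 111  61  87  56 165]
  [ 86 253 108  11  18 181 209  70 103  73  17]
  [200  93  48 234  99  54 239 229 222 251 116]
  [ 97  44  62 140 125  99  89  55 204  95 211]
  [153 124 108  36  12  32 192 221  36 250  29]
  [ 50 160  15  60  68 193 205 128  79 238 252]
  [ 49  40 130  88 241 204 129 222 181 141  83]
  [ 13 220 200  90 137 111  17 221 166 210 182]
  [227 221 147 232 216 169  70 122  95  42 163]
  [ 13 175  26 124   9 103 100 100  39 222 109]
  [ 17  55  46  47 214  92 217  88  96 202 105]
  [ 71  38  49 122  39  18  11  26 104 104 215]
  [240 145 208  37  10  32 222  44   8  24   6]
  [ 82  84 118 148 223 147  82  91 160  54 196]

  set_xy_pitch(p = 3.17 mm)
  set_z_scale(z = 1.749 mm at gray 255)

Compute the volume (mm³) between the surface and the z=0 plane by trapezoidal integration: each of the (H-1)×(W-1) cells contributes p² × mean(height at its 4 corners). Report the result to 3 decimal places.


1056.582

height_mm = gray/255 × 1.749; cell vol = 3.17² × mean(4 corners)
unit = 3.17² × 1.749 / (4×255) = 0.0172309 mm³ per gray-sum
row 0: Σ corner-gray over 10 cells = 4282  → 73.7827
row 1: Σ corner-gray over 10 cells = 5409  → 93.2020
row 2: Σ corner-gray over 10 cells = 5388  → 92.8401
row 3: Σ corner-gray over 10 cells = 4338  → 74.7477
row 4: Σ corner-gray over 10 cells = 4798  → 82.6739
row 5: Σ corner-gray over 10 cells = 5478  → 94.3909
row 6: Σ corner-gray over 10 cells = 5823  → 100.3356
row 7: Σ corner-gray over 10 cells = 5957  → 102.6445
row 8: Σ corner-gray over 10 cells = 4936  → 85.0518
row 9: Σ corner-gray over 10 cells = 4154  → 71.5772
row 10: Σ corner-gray over 10 cells = 3544  → 61.0663
row 11: Σ corner-gray over 10 cells = 3014  → 51.9340
row 12: Σ corner-gray over 10 cells = 4198  → 72.3354
Σ rows: total corner-gray = 61319  → 1056.5820 mm³


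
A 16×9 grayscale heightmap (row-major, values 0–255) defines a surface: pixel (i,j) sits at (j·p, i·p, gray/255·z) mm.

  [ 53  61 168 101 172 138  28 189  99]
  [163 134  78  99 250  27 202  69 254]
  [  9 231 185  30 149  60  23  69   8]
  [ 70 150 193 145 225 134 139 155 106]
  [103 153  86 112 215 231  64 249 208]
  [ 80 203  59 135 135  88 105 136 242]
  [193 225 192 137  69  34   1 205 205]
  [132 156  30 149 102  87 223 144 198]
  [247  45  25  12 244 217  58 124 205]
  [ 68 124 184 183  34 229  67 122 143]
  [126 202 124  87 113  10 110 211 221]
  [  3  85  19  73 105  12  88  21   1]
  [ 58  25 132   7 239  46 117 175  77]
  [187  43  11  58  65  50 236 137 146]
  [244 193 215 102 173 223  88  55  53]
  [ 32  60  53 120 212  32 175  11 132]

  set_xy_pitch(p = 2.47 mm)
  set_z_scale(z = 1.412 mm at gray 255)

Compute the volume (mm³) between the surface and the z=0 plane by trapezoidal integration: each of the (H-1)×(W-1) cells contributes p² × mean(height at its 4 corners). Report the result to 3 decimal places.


height_mm = gray/255 × 1.412; cell vol = 2.47² × mean(4 corners)
unit = 2.47² × 1.412 / (4×255) = 0.00844556 mm³ per gray-sum
row 0: Σ corner-gray over 8 cells = 4001  → 33.7907
row 1: Σ corner-gray over 8 cells = 3646  → 30.7925
row 2: Σ corner-gray over 8 cells = 3969  → 33.5204
row 3: Σ corner-gray over 8 cells = 4989  → 42.1349
row 4: Σ corner-gray over 8 cells = 4575  → 38.6384
row 5: Σ corner-gray over 8 cells = 4168  → 35.2011
row 6: Σ corner-gray over 8 cells = 4236  → 35.7754
row 7: Σ corner-gray over 8 cells = 4014  → 33.9005
row 8: Σ corner-gray over 8 cells = 3999  → 33.7738
row 9: Σ corner-gray over 8 cells = 4158  → 35.1166
row 10: Σ corner-gray over 8 cells = 2871  → 24.2472
row 11: Σ corner-gray over 8 cells = 2427  → 20.4974
row 12: Σ corner-gray over 8 cells = 3150  → 26.6035
row 13: Σ corner-gray over 8 cells = 3928  → 33.1742
row 14: Σ corner-gray over 8 cells = 3885  → 32.8110
Σ rows: total corner-gray = 58016  → 489.9776 mm³

489.978


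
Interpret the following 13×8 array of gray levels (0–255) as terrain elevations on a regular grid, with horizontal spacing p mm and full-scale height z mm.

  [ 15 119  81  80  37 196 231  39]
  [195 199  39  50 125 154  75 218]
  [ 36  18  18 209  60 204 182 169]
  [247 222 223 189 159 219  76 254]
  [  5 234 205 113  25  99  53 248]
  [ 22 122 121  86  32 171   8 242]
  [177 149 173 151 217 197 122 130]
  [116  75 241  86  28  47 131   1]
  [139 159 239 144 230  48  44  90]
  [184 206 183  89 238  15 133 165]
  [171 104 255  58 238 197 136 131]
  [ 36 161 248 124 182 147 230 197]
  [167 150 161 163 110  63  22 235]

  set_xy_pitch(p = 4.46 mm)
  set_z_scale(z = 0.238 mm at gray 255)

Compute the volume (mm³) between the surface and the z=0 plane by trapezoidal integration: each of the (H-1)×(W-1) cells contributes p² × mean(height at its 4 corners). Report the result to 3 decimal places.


213.912

height_mm = gray/255 × 0.238; cell vol = 4.46² × mean(4 corners)
unit = 4.46² × 0.238 / (4×255) = 0.00464137 mm³ per gray-sum
row 0: Σ corner-gray over 7 cells = 3239  → 15.0334
row 1: Σ corner-gray over 7 cells = 3284  → 15.2423
row 2: Σ corner-gray over 7 cells = 4264  → 19.7908
row 3: Σ corner-gray over 7 cells = 4388  → 20.3663
row 4: Σ corner-gray over 7 cells = 3055  → 14.1794
row 5: Σ corner-gray over 7 cells = 3669  → 17.0292
row 6: Σ corner-gray over 7 cells = 3658  → 16.9781
row 7: Σ corner-gray over 7 cells = 3290  → 15.2701
row 8: Σ corner-gray over 7 cells = 4034  → 18.7233
row 9: Σ corner-gray over 7 cells = 4355  → 20.2132
row 10: Σ corner-gray over 7 cells = 4695  → 21.7912
row 11: Σ corner-gray over 7 cells = 4157  → 19.2942
Σ rows: total corner-gray = 46088  → 213.9116 mm³


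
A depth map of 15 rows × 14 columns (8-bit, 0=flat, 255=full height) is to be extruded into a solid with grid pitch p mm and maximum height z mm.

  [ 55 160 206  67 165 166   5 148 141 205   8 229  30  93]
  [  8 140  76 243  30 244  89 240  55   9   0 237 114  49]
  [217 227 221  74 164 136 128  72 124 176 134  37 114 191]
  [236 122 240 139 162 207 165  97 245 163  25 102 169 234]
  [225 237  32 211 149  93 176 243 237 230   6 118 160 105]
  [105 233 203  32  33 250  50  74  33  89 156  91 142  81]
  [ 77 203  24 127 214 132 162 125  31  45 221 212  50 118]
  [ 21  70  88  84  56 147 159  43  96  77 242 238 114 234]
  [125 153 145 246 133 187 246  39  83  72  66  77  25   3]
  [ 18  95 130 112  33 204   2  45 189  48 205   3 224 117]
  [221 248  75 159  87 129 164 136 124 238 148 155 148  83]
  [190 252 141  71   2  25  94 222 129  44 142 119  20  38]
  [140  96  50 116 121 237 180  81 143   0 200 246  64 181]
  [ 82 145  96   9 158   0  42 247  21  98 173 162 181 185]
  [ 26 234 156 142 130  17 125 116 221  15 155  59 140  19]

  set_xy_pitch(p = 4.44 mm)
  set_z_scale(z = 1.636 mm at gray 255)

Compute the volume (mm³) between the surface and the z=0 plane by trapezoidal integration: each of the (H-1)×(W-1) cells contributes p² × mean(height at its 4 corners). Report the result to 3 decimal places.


2917.586

height_mm = gray/255 × 1.636; cell vol = 4.44² × mean(4 corners)
unit = 4.44² × 1.636 / (4×255) = 0.0316191 mm³ per gray-sum
row 0: Σ corner-gray over 13 cells = 6219  → 196.6390
row 1: Σ corner-gray over 13 cells = 6633  → 209.7293
row 2: Σ corner-gray over 13 cells = 7764  → 245.4904
row 3: Σ corner-gray over 13 cells = 8256  → 261.0470
row 4: Σ corner-gray over 13 cells = 7072  → 223.6101
row 5: Σ corner-gray over 13 cells = 6245  → 197.4611
row 6: Σ corner-gray over 13 cells = 6370  → 201.4135
row 7: Σ corner-gray over 13 cells = 6155  → 194.6154
row 8: Σ corner-gray over 13 cells = 5787  → 182.9795
row 9: Σ corner-gray over 13 cells = 6641  → 209.9822
row 10: Σ corner-gray over 13 cells = 6676  → 211.0889
row 11: Σ corner-gray over 13 cells = 6139  → 194.1095
row 12: Σ corner-gray over 13 cells = 6320  → 199.8325
row 13: Σ corner-gray over 13 cells = 5996  → 189.5879
Σ rows: total corner-gray = 92273  → 2917.5863 mm³


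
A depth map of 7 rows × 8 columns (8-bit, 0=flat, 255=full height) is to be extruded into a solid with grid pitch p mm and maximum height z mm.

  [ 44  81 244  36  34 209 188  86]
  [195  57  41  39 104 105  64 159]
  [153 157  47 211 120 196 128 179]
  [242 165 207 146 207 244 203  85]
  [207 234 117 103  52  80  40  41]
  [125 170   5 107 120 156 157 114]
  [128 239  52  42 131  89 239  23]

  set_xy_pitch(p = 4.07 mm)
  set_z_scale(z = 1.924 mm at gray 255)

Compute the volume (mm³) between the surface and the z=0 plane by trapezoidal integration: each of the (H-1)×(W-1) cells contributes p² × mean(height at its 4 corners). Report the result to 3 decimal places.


height_mm = gray/255 × 1.924; cell vol = 4.07² × mean(4 corners)
unit = 4.07² × 1.924 / (4×255) = 0.0312459 mm³ per gray-sum
row 0: Σ corner-gray over 7 cells = 2888  → 90.2383
row 1: Σ corner-gray over 7 cells = 3224  → 100.7369
row 2: Σ corner-gray over 7 cells = 4721  → 147.5121
row 3: Σ corner-gray over 7 cells = 4171  → 130.3269
row 4: Σ corner-gray over 7 cells = 3169  → 99.0184
row 5: Σ corner-gray over 7 cells = 3404  → 106.3612
Σ rows: total corner-gray = 21577  → 674.1938 mm³

674.194


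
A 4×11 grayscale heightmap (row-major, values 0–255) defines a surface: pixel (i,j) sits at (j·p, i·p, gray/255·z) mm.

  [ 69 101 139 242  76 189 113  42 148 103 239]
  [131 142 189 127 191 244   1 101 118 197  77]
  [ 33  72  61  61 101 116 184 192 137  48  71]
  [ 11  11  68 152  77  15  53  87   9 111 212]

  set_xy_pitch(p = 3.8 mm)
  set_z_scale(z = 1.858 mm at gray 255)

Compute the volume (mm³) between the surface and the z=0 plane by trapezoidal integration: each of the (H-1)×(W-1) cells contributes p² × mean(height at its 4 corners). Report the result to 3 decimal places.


361.804

height_mm = gray/255 × 1.858; cell vol = 3.8² × mean(4 corners)
unit = 3.8² × 1.858 / (4×255) = 0.0263035 mm³ per gray-sum
row 0: Σ corner-gray over 10 cells = 5442  → 143.1434
row 1: Σ corner-gray over 10 cells = 4876  → 128.2556
row 2: Σ corner-gray over 10 cells = 3437  → 90.4050
Σ rows: total corner-gray = 13755  → 361.8040 mm³


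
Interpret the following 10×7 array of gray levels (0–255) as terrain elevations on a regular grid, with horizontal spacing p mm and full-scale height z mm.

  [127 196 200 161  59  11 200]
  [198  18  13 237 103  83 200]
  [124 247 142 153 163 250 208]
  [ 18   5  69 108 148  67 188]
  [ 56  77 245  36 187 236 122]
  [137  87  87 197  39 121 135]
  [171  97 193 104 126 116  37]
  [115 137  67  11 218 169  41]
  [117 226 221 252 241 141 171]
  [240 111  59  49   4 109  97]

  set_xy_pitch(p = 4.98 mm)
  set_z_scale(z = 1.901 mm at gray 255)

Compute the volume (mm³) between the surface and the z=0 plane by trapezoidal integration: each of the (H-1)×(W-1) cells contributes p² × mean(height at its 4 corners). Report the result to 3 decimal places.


height_mm = gray/255 × 1.901; cell vol = 4.98² × mean(4 corners)
unit = 4.98² × 1.901 / (4×255) = 0.0462211 mm³ per gray-sum
row 0: Σ corner-gray over 6 cells = 2887  → 133.4404
row 1: Σ corner-gray over 6 cells = 3548  → 163.9926
row 2: Σ corner-gray over 6 cells = 3242  → 149.8489
row 3: Σ corner-gray over 6 cells = 2740  → 126.6459
row 4: Σ corner-gray over 6 cells = 3074  → 142.0838
row 5: Σ corner-gray over 6 cells = 2814  → 130.0663
row 6: Σ corner-gray over 6 cells = 2840  → 131.2680
row 7: Σ corner-gray over 6 cells = 3810  → 176.1025
row 8: Σ corner-gray over 6 cells = 3451  → 159.5091
Σ rows: total corner-gray = 28406  → 1312.9576 mm³

1312.958


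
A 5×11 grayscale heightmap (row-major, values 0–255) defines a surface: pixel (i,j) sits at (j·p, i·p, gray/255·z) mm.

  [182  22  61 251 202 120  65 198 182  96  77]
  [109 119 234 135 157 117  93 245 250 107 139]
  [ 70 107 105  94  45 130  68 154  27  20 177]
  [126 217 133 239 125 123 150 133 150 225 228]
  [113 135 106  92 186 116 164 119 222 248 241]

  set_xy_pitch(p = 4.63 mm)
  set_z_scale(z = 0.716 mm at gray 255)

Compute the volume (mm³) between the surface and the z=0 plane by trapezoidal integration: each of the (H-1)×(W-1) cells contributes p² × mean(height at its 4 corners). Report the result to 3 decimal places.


height_mm = gray/255 × 0.716; cell vol = 4.63² × mean(4 corners)
unit = 4.63² × 0.716 / (4×255) = 0.0150479 mm³ per gray-sum
row 0: Σ corner-gray over 10 cells = 5815  → 87.5033
row 1: Σ corner-gray over 10 cells = 4909  → 73.8700
row 2: Σ corner-gray over 10 cells = 5091  → 76.6087
row 3: Σ corner-gray over 10 cells = 6474  → 97.4199
Σ rows: total corner-gray = 22289  → 335.4018 mm³

335.402


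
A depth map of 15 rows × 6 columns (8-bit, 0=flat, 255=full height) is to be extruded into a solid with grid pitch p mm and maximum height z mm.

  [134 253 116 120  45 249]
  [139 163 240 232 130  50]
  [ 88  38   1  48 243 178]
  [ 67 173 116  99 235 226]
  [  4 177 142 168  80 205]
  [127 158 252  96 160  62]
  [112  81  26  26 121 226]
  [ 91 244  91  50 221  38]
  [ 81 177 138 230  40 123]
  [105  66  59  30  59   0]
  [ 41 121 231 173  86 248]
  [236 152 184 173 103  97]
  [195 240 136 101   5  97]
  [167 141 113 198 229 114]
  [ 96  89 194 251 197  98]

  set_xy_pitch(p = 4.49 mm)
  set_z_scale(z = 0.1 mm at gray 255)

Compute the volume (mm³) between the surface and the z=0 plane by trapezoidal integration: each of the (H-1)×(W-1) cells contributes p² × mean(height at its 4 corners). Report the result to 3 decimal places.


height_mm = gray/255 × 0.1; cell vol = 4.49² × mean(4 corners)
unit = 4.49² × 0.1 / (4×255) = 0.00197648 mm³ per gray-sum
row 0: Σ corner-gray over 5 cells = 3170  → 6.2654
row 1: Σ corner-gray over 5 cells = 2645  → 5.2278
row 2: Σ corner-gray over 5 cells = 2465  → 4.8720
row 3: Σ corner-gray over 5 cells = 2882  → 5.6962
row 4: Σ corner-gray over 5 cells = 2864  → 5.6606
row 5: Σ corner-gray over 5 cells = 2367  → 4.6783
row 6: Σ corner-gray over 5 cells = 2187  → 4.3226
row 7: Σ corner-gray over 5 cells = 2715  → 5.3661
row 8: Σ corner-gray over 5 cells = 1907  → 3.7691
row 9: Σ corner-gray over 5 cells = 2044  → 4.0399
row 10: Σ corner-gray over 5 cells = 3068  → 6.0638
row 11: Σ corner-gray over 5 cells = 2813  → 5.5598
row 12: Σ corner-gray over 5 cells = 2899  → 5.7298
row 13: Σ corner-gray over 5 cells = 3299  → 6.5204
Σ rows: total corner-gray = 37325  → 73.7721 mm³

73.772


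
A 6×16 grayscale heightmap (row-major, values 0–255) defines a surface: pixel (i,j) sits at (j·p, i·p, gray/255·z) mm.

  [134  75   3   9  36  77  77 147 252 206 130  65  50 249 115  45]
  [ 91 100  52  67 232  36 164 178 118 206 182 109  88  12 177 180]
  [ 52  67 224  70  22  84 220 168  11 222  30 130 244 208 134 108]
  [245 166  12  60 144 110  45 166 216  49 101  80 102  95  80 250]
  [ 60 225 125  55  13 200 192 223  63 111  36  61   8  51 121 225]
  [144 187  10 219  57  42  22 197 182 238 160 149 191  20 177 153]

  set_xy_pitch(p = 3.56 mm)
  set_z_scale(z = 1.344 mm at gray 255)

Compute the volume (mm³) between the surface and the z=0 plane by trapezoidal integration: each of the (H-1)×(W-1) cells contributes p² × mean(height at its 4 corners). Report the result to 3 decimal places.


height_mm = gray/255 × 1.344; cell vol = 3.56² × mean(4 corners)
unit = 3.56² × 1.344 / (4×255) = 0.0166993 mm³ per gray-sum
row 0: Σ corner-gray over 15 cells = 6874  → 114.7912
row 1: Σ corner-gray over 15 cells = 7541  → 125.9297
row 2: Σ corner-gray over 15 cells = 7175  → 119.8177
row 3: Σ corner-gray over 15 cells = 6600  → 110.2156
row 4: Σ corner-gray over 15 cells = 7252  → 121.1036
Σ rows: total corner-gray = 35442  → 591.8577 mm³

591.858


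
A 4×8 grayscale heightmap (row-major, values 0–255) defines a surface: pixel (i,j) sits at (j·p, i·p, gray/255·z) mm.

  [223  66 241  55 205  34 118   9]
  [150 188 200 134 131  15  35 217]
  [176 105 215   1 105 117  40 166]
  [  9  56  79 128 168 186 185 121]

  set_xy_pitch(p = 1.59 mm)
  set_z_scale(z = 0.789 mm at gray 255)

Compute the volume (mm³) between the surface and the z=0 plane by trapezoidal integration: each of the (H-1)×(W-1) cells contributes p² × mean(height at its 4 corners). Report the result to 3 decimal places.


height_mm = gray/255 × 0.789; cell vol = 1.59² × mean(4 corners)
unit = 1.59² × 0.789 / (4×255) = 0.00195556 mm³ per gray-sum
row 0: Σ corner-gray over 7 cells = 3443  → 6.7330
row 1: Σ corner-gray over 7 cells = 3281  → 6.4162
row 2: Σ corner-gray over 7 cells = 3242  → 6.3399
Σ rows: total corner-gray = 9966  → 19.4891 mm³

19.489


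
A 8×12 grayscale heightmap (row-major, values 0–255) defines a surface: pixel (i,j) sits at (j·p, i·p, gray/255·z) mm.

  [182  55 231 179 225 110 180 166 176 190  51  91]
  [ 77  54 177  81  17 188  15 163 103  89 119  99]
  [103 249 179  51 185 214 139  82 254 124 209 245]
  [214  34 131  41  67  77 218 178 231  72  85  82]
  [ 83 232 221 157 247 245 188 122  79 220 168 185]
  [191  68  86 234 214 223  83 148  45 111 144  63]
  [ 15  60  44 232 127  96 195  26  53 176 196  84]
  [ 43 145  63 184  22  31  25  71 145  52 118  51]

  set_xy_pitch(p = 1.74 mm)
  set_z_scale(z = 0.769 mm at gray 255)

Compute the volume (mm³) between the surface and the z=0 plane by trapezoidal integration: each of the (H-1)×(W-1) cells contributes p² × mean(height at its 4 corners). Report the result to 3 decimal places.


93.930

height_mm = gray/255 × 0.769; cell vol = 1.74² × mean(4 corners)
unit = 1.74² × 0.769 / (4×255) = 0.00228257 mm³ per gray-sum
row 0: Σ corner-gray over 11 cells = 5587  → 12.7527
row 1: Σ corner-gray over 11 cells = 5908  → 13.4854
row 2: Σ corner-gray over 11 cells = 6284  → 14.3437
row 3: Σ corner-gray over 11 cells = 6590  → 15.0422
row 4: Σ corner-gray over 11 cells = 6992  → 15.9598
row 5: Σ corner-gray over 11 cells = 5475  → 12.4971
row 6: Σ corner-gray over 11 cells = 4315  → 9.8493
Σ rows: total corner-gray = 41151  → 93.9302 mm³


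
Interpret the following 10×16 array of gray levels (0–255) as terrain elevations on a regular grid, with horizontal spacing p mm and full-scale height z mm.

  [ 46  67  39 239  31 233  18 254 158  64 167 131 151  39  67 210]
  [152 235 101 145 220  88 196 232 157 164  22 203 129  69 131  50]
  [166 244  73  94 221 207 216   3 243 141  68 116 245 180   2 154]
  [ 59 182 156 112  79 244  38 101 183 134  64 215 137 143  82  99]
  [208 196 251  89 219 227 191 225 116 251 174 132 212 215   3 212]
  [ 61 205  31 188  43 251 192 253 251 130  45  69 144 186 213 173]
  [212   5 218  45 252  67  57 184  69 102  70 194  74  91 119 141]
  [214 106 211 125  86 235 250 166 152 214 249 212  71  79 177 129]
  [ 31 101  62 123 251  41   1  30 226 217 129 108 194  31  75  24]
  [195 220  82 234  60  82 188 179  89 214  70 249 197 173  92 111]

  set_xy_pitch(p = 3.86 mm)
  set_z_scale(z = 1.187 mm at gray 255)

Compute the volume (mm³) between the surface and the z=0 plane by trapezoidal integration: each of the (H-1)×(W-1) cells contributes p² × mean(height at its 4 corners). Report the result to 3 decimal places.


height_mm = gray/255 × 1.187; cell vol = 3.86² × mean(4 corners)
unit = 3.86² × 1.187 / (4×255) = 0.017339 mm³ per gray-sum
row 0: Σ corner-gray over 15 cells = 7958  → 137.9841
row 1: Σ corner-gray over 15 cells = 8812  → 152.7917
row 2: Σ corner-gray over 15 cells = 8324  → 144.3302
row 3: Σ corner-gray over 15 cells = 9320  → 161.5999
row 4: Σ corner-gray over 15 cells = 10058  → 174.3961
row 5: Σ corner-gray over 15 cells = 8083  → 140.1515
row 6: Σ corner-gray over 15 cells = 8456  → 146.6190
row 7: Σ corner-gray over 15 cells = 8242  → 142.9084
row 8: Σ corner-gray over 15 cells = 7797  → 135.1925
Σ rows: total corner-gray = 77050  → 1335.9734 mm³

1335.973
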